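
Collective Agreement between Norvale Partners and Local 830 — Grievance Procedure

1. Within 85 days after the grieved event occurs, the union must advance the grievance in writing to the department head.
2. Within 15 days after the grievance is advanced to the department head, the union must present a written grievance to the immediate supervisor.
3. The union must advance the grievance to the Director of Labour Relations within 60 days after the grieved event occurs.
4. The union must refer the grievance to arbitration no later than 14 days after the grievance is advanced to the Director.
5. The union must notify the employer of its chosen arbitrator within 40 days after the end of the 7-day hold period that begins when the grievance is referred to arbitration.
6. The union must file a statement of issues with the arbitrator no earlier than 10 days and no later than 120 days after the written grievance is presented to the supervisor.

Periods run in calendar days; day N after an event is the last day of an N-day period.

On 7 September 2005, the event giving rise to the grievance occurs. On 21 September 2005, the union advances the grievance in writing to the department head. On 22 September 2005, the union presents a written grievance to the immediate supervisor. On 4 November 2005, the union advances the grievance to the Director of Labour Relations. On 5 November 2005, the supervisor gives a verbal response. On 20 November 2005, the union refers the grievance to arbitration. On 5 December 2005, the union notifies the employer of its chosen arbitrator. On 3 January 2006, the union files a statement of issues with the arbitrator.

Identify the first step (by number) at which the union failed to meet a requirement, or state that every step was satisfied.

Step 4

Step 1: 85 days after 7 September 2005 (when the grieved event occurs) is 1 December 2005; 21 September 2005 is within that limit.
Step 2: 15 days after 21 September 2005 (when the grievance is advanced to the department head) is 6 October 2005; done 22 September 2005 — timely.
Step 3: 60 days after 7 September 2005 (when the grieved event occurs) is 6 November 2005; 4 November 2005 is within that limit.
Step 4: 14 days after 4 November 2005 (when the grievance is advanced to the Director) is 18 November 2005; not done until 20 November 2005, 2 days after the deadline.
The procedure was therefore not followed at step 4.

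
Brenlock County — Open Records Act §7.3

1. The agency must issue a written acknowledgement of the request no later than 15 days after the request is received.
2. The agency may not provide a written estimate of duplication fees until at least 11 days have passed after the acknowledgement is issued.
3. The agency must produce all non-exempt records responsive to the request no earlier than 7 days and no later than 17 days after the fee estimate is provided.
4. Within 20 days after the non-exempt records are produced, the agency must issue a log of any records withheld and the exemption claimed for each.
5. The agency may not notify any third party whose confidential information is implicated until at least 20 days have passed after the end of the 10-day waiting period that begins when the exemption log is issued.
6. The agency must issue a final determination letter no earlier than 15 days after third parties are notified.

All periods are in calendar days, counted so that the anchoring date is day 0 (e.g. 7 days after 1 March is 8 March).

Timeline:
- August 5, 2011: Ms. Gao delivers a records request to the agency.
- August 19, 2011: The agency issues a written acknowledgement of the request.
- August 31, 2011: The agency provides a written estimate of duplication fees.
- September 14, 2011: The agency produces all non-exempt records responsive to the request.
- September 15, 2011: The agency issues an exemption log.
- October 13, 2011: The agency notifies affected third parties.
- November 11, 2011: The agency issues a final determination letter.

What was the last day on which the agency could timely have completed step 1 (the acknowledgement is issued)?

Step 1 runs from August 5, 2011, when the request is received. 15 days after August 5, 2011 is August 20, 2011.

August 20, 2011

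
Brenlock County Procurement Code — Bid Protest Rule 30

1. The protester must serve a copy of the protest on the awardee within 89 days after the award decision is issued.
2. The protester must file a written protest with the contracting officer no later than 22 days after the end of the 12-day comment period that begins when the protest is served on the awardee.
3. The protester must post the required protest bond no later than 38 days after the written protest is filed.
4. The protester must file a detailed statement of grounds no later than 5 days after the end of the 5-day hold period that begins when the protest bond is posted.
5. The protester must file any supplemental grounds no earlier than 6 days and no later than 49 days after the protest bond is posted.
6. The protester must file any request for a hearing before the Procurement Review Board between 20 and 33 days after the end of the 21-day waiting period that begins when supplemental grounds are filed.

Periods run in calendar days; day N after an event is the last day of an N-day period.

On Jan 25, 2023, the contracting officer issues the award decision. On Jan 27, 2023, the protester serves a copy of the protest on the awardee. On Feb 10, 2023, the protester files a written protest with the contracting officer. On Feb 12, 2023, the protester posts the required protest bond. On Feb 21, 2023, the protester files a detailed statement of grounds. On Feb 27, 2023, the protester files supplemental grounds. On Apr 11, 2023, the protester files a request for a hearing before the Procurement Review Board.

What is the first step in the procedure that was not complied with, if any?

None — every step was satisfied

(1) due by Jan 25, 2023 + 89 days = Apr 24, 2023; done Jan 27, 2023 — timely.
(2) due by Feb 8, 2023 + 22 days = Mar 2, 2023; completed Feb 10, 2023, before the deadline.
(3) due by Feb 10, 2023 + 38 days = Mar 20, 2023; completed Feb 12, 2023, before the deadline.
(4) due by Feb 17, 2023 + 5 days = Feb 22, 2023; completed Feb 21, 2023, before the deadline.
(5) the permitted window runs from Feb 12, 2023 + 6 = Feb 18, 2023 to Feb 12, 2023 + 49 = Apr 2, 2023; done Feb 27, 2023, which is between those dates.
(6) the permitted window runs from Mar 20, 2023 + 20 = Apr 9, 2023 to Mar 20, 2023 + 33 = Apr 22, 2023; done Apr 11, 2023, which is between those dates.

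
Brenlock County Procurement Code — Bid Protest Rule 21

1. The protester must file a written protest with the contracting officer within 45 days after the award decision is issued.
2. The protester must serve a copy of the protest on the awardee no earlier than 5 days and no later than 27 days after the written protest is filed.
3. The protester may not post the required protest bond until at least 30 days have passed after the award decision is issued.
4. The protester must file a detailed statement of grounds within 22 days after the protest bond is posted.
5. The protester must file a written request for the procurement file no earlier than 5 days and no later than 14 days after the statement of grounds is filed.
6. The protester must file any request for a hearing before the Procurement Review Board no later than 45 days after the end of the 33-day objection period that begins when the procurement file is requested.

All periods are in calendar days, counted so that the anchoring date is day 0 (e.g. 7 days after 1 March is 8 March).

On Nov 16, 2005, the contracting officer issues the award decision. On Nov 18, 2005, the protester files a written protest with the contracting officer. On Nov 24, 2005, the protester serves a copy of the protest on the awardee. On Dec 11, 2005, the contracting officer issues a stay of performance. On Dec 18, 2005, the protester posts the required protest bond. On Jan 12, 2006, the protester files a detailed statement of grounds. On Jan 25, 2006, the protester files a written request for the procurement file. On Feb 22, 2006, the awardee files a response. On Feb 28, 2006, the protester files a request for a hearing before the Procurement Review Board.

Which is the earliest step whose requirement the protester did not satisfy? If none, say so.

Step 4

(1) due by Nov 16, 2005 + 45 days = Dec 31, 2005; Nov 18, 2005 is within that limit.
(2) the permitted window runs from Nov 18, 2005 + 5 = Nov 23, 2005 to Nov 18, 2005 + 27 = Dec 15, 2005; done Nov 24, 2005 — within the window.
(3) permitted from Nov 16, 2005 + 30 days = Dec 16, 2005 onward; Dec 18, 2005 is on or after that date.
(4) due by Dec 18, 2005 + 22 days = Jan 9, 2006; Jan 12, 2006 misses that deadline by 3 days.
Later steps need not be reached.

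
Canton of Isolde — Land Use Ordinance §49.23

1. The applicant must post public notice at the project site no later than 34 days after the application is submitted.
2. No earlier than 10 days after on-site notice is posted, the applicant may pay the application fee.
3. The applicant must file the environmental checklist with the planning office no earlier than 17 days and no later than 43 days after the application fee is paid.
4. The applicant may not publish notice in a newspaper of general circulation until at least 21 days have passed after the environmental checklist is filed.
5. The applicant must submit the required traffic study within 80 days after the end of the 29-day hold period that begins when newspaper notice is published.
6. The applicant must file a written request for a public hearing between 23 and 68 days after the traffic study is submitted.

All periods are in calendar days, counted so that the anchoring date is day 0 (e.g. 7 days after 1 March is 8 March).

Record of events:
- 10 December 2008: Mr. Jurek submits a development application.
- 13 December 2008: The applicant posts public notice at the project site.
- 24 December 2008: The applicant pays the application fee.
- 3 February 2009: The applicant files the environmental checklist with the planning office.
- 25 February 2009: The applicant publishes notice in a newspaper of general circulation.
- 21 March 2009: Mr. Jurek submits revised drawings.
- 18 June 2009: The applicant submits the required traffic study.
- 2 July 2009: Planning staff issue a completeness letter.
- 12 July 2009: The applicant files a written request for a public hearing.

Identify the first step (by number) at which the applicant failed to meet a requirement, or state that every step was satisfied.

Step 5

Step 1 — counting 34 days from 10 December 2008 (when the application is submitted) gives a deadline of 13 January 2009; completed 13 December 2008, before the deadline.
Step 2 — must wait 10 days from 13 December 2008 (when on-site notice is posted), so not before 23 December 2008; 24 December 2008 is on or after that date.
Step 3 — 17 and 43 days from 24 December 2008 (when the application fee is paid) are 10 January 2009 and 5 February 2009 respectively; done 3 February 2009 — within the window.
Step 4 — must wait 21 days from 3 February 2009 (when the environmental checklist is filed), so not before 24 February 2009; 25 February 2009 is on or after that date.
Step 5 — counting 80 days from 26 March 2009 (end of the 29-day hold period, which began when newspaper notice is published on 25 February 2009) gives a deadline of 14 June 2009; not done until 18 June 2009, 4 days after the deadline.
The procedure was therefore not followed at step 5.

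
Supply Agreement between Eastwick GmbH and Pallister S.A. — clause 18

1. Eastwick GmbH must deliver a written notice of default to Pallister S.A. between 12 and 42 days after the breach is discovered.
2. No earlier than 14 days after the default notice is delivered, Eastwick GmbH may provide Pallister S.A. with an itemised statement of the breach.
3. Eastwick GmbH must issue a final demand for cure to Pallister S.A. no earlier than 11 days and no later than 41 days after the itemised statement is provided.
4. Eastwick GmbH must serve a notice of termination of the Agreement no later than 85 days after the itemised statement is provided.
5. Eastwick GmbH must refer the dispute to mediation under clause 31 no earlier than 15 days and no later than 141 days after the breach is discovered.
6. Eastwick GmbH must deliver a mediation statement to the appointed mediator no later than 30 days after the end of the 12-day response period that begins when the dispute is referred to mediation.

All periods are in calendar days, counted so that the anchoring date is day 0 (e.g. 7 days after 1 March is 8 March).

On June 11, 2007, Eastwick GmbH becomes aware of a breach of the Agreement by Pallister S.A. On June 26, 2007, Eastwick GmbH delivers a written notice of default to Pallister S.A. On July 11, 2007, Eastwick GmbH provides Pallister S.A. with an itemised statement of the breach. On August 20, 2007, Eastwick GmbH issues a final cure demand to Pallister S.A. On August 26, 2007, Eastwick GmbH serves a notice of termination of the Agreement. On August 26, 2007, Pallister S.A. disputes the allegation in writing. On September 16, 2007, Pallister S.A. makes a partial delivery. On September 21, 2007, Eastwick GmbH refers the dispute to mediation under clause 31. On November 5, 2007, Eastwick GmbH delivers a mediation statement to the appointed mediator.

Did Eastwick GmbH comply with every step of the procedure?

(1) the permitted window runs from June 11, 2007 + 12 = June 23, 2007 to June 11, 2007 + 42 = July 23, 2007; done June 26, 2007 — within the window.
(2) permitted from June 26, 2007 + 14 days = July 10, 2007 onward; done July 11, 2007, after the minimum wait.
(3) the permitted window runs from July 11, 2007 + 11 = July 22, 2007 to July 11, 2007 + 41 = August 21, 2007; done August 20, 2007, which is between those dates.
(4) due by July 11, 2007 + 85 days = October 4, 2007; completed August 26, 2007, before the deadline.
(5) the permitted window runs from June 11, 2007 + 15 = June 26, 2007 to June 11, 2007 + 141 = October 30, 2007; September 21, 2007 falls inside that range.
(6) due by October 3, 2007 + 30 days = November 2, 2007; done November 5, 2007 — 3 days late.

No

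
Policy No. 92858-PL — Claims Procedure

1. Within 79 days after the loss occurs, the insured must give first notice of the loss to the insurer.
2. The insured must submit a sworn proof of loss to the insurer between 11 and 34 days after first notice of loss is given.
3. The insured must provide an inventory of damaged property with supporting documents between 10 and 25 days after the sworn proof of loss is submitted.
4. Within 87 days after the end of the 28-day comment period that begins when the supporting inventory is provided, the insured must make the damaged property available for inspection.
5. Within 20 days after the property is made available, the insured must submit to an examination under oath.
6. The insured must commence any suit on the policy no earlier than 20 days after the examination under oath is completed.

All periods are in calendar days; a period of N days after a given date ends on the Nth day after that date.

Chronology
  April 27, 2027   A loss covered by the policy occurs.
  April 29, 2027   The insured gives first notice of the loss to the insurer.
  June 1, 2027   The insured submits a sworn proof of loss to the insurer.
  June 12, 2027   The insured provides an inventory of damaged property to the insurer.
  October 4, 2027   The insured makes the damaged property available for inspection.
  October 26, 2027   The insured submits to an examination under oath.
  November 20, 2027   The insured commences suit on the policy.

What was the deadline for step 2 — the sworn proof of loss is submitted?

Step 2 runs from April 29, 2027, when first notice of loss is given. The window is 11–34 days after April 29, 2027; it closes on June 2, 2027.

June 2, 2027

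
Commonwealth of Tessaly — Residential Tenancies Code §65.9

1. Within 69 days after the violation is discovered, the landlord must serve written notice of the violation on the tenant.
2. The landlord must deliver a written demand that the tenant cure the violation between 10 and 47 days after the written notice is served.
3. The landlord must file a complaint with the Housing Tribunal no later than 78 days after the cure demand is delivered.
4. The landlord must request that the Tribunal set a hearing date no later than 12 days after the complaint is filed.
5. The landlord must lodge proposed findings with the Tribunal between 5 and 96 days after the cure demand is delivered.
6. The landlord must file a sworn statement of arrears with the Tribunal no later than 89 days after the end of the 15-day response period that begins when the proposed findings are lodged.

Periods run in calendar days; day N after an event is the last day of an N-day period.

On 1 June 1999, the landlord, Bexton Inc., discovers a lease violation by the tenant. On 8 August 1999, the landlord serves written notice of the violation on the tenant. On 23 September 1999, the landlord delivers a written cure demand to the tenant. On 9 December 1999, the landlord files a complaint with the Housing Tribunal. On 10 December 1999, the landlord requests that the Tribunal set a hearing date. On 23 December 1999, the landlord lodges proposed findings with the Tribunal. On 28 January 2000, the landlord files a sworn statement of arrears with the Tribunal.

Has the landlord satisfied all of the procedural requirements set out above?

Step 1: 69 days after 1 June 1999 (when the violation is discovered) is 9 August 1999; completed 8 August 1999, before the deadline.
Step 2: the window is 10–47 days after 8 August 1999 (when the written notice is served), so 18 August 1999 through 24 September 1999; done 23 September 1999 — within the window.
Step 3: 78 days after 23 September 1999 (when the cure demand is delivered) is 10 December 1999; completed 9 December 1999, before the deadline.
Step 4: 12 days after 9 December 1999 (when the complaint is filed) is 21 December 1999; 10 December 1999 is within that limit.
Step 5: the window is 5–96 days after 23 September 1999 (when the cure demand is delivered), so 28 September 1999 through 28 December 1999; done 23 December 1999 — within the window.
Step 6: 89 days after 7 January 2000 (end of the 15-day response period, which began when the proposed findings are lodged on 23 December 1999) is 5 April 2000; 28 January 2000 is within that limit.

Yes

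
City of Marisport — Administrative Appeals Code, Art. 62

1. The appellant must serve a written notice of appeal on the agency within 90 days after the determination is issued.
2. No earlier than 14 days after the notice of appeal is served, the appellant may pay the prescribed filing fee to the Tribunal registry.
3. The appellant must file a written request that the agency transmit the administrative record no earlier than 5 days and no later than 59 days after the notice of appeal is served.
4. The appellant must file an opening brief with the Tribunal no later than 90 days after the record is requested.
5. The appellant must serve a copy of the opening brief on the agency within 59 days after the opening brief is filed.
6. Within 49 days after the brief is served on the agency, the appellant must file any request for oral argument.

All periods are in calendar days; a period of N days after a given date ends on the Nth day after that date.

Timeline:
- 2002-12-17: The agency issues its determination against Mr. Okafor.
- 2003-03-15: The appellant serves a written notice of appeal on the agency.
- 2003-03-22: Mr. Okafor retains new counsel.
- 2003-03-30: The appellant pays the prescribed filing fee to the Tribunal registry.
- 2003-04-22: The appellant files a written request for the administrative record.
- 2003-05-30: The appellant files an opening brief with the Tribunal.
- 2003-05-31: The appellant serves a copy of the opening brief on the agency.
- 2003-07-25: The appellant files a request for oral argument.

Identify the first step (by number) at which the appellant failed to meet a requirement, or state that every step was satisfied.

Step 6

Step 1 — counting 90 days from 2002-12-17 (when the determination is issued) gives a deadline of 2003-03-17; 2003-03-15 is within that limit.
Step 2 — must wait 14 days from 2003-03-15 (when the notice of appeal is served), so not before 2003-03-29; done 2003-03-30, after the minimum wait.
Step 3 — 5 and 59 days from 2003-03-15 (when the notice of appeal is served) are 2003-03-20 and 2003-05-13 respectively; done 2003-04-22, which is between those dates.
Step 4 — counting 90 days from 2003-04-22 (when the record is requested) gives a deadline of 2003-07-21; 2003-05-30 is within that limit.
Step 5 — counting 59 days from 2003-05-30 (when the opening brief is filed) gives a deadline of 2003-07-28; done 2003-05-31 — timely.
Step 6 — counting 49 days from 2003-05-31 (when the brief is served on the agency) gives a deadline of 2003-07-19; not done until 2003-07-25, 6 days after the deadline.
That is the first point of non-compliance.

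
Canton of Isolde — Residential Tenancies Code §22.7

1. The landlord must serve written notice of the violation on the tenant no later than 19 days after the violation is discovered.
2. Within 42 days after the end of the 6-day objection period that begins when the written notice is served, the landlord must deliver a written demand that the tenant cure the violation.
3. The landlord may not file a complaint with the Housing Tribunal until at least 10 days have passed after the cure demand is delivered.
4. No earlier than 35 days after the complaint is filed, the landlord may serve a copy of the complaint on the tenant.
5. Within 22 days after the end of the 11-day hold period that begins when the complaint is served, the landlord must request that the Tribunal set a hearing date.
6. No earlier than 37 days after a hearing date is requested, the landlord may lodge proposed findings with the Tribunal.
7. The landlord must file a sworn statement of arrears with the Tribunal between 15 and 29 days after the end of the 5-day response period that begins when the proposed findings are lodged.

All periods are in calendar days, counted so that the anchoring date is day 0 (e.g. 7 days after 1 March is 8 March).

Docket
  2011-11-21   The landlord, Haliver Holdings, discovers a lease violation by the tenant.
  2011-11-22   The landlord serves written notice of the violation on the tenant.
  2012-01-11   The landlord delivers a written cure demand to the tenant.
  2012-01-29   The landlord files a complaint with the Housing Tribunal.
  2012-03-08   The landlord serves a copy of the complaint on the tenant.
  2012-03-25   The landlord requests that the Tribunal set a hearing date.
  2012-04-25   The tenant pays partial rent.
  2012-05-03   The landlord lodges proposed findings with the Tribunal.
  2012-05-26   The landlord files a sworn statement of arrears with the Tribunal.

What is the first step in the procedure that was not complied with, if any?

Step 1 — counting 19 days from 2011-11-21 (when the violation is discovered) gives a deadline of 2011-12-10; done 2011-11-22 — timely.
Step 2 — counting 42 days from 2011-11-28 (end of the 6-day objection period, which began when the written notice is served on 2011-11-22) gives a deadline of 2012-01-09; not done until 2012-01-11, 2 days after the deadline.
No need to go further; step 2 was not satisfied.

Step 2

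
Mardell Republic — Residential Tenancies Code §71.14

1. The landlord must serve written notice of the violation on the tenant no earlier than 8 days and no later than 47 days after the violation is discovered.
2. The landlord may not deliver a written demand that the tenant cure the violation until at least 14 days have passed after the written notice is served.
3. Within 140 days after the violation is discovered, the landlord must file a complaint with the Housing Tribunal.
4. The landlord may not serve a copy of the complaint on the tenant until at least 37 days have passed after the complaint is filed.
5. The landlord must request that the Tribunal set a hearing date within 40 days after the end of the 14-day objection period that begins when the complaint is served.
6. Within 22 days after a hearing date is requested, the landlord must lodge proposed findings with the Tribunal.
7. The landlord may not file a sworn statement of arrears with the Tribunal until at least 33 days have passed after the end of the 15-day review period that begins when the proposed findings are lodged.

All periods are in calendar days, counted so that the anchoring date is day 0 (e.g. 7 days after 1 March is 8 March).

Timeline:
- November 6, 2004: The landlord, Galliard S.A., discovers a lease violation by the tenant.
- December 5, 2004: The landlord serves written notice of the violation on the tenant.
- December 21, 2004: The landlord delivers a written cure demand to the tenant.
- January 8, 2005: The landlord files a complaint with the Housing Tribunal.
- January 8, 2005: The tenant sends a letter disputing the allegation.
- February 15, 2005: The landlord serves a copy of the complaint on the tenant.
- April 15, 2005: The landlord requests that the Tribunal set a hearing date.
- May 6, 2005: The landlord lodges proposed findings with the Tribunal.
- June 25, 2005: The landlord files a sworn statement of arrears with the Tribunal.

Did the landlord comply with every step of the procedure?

(1) the permitted window runs from November 6, 2004 + 8 = November 14, 2004 to November 6, 2004 + 47 = December 23, 2004; December 5, 2004 falls inside that range.
(2) permitted from December 5, 2004 + 14 days = December 19, 2004 onward; December 21, 2004 is on or after that date.
(3) due by November 6, 2004 + 140 days = March 26, 2005; January 8, 2005 is within that limit.
(4) permitted from January 8, 2005 + 37 days = February 14, 2005 onward; February 15, 2005 is on or after that date.
(5) due by March 1, 2005 + 40 days = April 10, 2005; done April 15, 2005 — 5 days late.

No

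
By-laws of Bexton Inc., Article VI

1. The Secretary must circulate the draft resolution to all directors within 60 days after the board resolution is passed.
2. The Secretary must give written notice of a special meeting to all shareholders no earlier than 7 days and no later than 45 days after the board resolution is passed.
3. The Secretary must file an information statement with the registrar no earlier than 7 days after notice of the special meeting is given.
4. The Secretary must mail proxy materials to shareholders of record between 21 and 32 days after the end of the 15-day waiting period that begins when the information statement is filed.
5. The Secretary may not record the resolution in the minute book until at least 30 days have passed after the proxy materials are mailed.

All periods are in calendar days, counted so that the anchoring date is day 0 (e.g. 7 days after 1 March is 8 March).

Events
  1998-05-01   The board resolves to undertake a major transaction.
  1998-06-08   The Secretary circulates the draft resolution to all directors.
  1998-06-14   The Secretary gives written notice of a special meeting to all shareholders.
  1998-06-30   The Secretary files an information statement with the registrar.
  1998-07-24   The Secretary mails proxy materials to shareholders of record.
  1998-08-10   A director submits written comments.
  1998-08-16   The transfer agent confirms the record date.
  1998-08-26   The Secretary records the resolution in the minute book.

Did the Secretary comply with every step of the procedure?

(1) due by 1998-05-01 + 60 days = 1998-06-30; 1998-06-08 is within that limit.
(2) the permitted window runs from 1998-05-01 + 7 = 1998-05-08 to 1998-05-01 + 45 = 1998-06-15; 1998-06-14 falls inside that range.
(3) permitted from 1998-06-14 + 7 days = 1998-06-21 onward; done 1998-06-30 — permitted.
(4) the permitted window runs from 1998-07-15 + 21 = 1998-08-05 to 1998-07-15 + 32 = 1998-08-16; 1998-07-24 is 12 days too early.

No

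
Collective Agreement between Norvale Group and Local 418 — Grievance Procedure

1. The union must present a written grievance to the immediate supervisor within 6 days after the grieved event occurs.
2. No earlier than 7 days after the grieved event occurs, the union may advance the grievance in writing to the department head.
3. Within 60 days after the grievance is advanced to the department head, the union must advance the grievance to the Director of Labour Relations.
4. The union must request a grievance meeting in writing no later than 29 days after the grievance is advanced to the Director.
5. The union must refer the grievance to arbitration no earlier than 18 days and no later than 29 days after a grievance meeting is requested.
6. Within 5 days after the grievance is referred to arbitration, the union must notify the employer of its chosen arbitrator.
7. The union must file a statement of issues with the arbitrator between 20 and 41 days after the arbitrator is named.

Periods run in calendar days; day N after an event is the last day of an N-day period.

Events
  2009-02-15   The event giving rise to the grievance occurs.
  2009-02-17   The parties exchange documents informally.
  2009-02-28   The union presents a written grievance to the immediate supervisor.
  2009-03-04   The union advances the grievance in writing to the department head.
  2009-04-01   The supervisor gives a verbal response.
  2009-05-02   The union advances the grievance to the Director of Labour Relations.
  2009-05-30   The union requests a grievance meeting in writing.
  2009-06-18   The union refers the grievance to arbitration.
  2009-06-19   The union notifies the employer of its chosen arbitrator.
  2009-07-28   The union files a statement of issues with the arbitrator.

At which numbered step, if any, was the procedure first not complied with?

Step 1

Step 1 — counting 6 days from 2009-02-15 (when the grieved event occurs) gives a deadline of 2009-02-21; done 2009-02-28 — 7 days late.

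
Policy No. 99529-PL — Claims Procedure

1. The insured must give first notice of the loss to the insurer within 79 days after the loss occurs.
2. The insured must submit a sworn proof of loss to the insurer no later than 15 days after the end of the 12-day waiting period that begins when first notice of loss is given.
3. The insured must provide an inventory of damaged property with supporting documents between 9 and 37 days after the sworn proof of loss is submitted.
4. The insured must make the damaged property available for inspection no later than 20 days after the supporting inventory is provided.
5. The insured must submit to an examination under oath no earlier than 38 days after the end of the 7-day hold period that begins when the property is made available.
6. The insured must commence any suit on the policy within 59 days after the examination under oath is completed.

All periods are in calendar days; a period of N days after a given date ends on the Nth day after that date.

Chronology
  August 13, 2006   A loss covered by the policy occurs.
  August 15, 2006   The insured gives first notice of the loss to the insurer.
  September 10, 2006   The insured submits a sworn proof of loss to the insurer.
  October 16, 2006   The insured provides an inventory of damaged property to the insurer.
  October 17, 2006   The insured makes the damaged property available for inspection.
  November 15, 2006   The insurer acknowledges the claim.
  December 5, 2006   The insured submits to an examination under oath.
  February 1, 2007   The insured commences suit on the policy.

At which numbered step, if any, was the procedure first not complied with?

Step 1 — counting 79 days from August 13, 2006 (when the loss occurs) gives a deadline of October 31, 2006; completed August 15, 2006, before the deadline.
Step 2 — counting 15 days from August 27, 2006 (end of the 12-day waiting period, which began when first notice of loss is given on August 15, 2006) gives a deadline of September 11, 2006; done September 10, 2006 — timely.
Step 3 — 9 and 37 days from September 10, 2006 (when the sworn proof of loss is submitted) are September 19, 2006 and October 17, 2006 respectively; done October 16, 2006, which is between those dates.
Step 4 — counting 20 days from October 16, 2006 (when the supporting inventory is provided) gives a deadline of November 5, 2006; completed October 17, 2006, before the deadline.
Step 5 — must wait 38 days from October 24, 2006 (end of the 7-day hold period, which began when the property is made available on October 17, 2006), so not before December 1, 2006; December 5, 2006 is on or after that date.
Step 6 — counting 59 days from December 5, 2006 (when the examination under oath is completed) gives a deadline of February 2, 2007; done February 1, 2007 — timely.

None — every step was satisfied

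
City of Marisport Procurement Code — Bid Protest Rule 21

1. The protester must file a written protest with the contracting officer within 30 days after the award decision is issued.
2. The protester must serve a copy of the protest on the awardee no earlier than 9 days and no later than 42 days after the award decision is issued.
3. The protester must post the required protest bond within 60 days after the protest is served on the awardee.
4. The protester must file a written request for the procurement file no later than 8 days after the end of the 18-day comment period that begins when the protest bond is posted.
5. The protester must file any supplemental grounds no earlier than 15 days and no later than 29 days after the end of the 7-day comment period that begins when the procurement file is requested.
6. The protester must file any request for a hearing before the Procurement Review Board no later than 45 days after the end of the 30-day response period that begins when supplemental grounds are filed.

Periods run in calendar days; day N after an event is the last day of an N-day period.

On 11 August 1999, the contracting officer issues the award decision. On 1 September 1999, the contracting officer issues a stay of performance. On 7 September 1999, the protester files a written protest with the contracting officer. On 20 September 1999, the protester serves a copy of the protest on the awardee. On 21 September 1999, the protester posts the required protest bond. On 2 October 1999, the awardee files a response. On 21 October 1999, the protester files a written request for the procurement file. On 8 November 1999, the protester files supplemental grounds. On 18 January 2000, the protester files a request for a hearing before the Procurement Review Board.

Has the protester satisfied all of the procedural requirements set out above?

Step 1 — counting 30 days from 11 August 1999 (when the award decision is issued) gives a deadline of 10 September 1999; done 7 September 1999 — timely.
Step 2 — 9 and 42 days from 11 August 1999 (when the award decision is issued) are 20 August 1999 and 22 September 1999 respectively; done 20 September 1999, which is between those dates.
Step 3 — counting 60 days from 20 September 1999 (when the protest is served on the awardee) gives a deadline of 19 November 1999; 21 September 1999 is within that limit.
Step 4 — counting 8 days from 9 October 1999 (end of the 18-day comment period, which began when the protest bond is posted on 21 September 1999) gives a deadline of 17 October 1999; done 21 October 1999 — 4 days late.
That is the first point of non-compliance.

No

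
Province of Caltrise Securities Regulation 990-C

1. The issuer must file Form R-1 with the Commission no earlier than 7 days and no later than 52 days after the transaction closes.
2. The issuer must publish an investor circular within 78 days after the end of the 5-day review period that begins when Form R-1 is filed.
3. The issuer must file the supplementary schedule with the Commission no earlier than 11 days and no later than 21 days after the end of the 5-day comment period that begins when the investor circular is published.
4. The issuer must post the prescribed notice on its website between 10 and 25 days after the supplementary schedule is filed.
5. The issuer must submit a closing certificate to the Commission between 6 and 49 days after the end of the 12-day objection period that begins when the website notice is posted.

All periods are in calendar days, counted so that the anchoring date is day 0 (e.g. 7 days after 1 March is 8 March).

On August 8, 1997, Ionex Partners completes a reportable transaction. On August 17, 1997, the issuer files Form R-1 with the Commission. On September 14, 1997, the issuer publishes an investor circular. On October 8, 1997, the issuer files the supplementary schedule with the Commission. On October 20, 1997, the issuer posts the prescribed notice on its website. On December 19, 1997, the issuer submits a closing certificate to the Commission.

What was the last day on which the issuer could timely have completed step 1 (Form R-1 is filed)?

September 29, 1997

Step 1 runs from August 8, 1997, when the transaction closes. The window is 7–52 days after August 8, 1997; it closes on September 29, 1997.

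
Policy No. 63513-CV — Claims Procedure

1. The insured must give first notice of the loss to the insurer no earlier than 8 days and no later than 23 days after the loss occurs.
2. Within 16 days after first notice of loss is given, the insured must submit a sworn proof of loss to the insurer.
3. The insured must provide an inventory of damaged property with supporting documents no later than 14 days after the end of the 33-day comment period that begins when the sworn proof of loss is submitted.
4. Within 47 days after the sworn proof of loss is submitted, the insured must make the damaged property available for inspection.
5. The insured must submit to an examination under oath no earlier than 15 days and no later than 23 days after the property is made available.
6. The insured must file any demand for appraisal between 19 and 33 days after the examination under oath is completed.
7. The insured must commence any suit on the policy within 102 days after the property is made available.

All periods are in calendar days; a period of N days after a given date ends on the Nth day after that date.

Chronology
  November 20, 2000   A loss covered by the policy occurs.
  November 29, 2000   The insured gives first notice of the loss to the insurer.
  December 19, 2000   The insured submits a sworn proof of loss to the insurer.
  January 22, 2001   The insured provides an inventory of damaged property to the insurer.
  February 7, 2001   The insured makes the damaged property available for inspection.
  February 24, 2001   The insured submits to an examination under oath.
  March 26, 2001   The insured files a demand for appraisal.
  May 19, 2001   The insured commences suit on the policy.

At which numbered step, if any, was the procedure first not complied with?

Step 2

Step 1 — 8 and 23 days from November 20, 2000 (when the loss occurs) are November 28, 2000 and December 13, 2000 respectively; done November 29, 2000 — within the window.
Step 2 — counting 16 days from November 29, 2000 (when first notice of loss is given) gives a deadline of December 15, 2000; done December 19, 2000 — 4 days late.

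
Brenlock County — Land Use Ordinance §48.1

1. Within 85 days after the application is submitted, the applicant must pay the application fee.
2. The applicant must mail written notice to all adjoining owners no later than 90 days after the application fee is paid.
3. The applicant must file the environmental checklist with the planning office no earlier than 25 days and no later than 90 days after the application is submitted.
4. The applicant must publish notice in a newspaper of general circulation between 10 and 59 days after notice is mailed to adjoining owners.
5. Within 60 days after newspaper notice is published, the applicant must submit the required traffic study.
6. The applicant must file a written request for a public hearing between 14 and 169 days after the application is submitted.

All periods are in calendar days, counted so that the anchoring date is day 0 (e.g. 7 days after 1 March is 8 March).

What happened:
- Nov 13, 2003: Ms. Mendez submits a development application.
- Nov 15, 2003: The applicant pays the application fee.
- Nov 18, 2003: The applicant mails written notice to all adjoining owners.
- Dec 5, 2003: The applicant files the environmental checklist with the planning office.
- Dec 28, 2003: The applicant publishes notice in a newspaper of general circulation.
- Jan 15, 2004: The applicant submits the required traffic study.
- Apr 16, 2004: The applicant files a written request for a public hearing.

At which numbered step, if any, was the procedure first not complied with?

Step 1: 85 days after Nov 13, 2003 (when the application is submitted) is Feb 6, 2004; Nov 15, 2003 is within that limit.
Step 2: 90 days after Nov 15, 2003 (when the application fee is paid) is Feb 13, 2004; completed Nov 18, 2003, before the deadline.
Step 3: the window is 25–90 days after Nov 13, 2003 (when the application is submitted), so Dec 8, 2003 through Feb 11, 2004; Dec 5, 2003 is 3 days too early.
No need to go further; step 3 was not satisfied.

Step 3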